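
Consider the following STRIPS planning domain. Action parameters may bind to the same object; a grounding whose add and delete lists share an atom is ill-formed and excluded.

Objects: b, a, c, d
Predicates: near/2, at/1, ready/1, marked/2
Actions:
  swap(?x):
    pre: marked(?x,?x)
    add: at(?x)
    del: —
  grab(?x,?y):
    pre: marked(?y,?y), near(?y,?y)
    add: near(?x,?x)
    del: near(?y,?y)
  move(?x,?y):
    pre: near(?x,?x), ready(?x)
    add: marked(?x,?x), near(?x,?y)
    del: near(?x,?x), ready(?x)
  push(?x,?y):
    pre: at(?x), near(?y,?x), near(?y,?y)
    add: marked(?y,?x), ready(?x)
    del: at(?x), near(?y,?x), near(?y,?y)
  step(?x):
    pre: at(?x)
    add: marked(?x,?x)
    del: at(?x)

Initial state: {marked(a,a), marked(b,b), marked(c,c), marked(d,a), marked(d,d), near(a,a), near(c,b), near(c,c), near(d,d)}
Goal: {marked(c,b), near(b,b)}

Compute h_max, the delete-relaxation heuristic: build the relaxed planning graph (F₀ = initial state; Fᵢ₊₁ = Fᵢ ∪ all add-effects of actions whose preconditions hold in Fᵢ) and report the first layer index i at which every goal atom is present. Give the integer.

F0 = init (9 atoms)
F1 = F0 ∪ {at(a), at(b), at(c), at(d), near(b,b)}  (14 atoms)
F2 = F1 ∪ {marked(c,b), ready(a), ready(b), ready(c), ready(d)}  (19 atoms)
goal ⊆ F2  ⇒  h_max = 2

2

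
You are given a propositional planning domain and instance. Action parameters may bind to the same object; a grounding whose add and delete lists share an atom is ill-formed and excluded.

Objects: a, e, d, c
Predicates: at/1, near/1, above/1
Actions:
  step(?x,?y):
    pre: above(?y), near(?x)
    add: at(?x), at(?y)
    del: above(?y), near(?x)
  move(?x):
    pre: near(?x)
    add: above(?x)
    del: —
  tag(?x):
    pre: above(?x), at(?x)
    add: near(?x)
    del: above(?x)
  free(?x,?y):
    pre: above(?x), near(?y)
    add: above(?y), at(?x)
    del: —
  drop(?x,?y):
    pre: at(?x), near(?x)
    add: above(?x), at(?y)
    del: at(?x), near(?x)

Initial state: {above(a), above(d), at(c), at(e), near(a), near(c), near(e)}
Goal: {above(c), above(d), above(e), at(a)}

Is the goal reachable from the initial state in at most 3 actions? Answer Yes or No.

Yes

1. move(e)  →  {above(a), above(d), above(e), at(c), at(e), near(a), near(c), near(e)}
2. free(a,c)  →  {above(a), above(c), above(d), above(e), at(a), at(c), at(e), near(a), near(c), near(e)}
optimal plan length = 2; 2 ≤ 3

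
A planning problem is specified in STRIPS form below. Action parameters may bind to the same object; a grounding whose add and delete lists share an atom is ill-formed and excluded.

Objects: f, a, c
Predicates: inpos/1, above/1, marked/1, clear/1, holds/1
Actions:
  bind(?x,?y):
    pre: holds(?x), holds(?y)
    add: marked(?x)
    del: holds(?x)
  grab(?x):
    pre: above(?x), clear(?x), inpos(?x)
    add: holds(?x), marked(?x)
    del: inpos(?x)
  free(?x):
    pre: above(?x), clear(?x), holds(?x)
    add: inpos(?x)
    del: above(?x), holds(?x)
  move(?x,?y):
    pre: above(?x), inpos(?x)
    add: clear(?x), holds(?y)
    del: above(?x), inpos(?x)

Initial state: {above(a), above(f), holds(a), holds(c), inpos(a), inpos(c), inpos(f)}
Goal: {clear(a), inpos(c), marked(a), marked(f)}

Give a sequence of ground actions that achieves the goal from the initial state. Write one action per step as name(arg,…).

bind(a,a); move(a,f); bind(f,f)

1. bind(a,a)  →  {above(a), above(f), holds(c), inpos(a), inpos(c), inpos(f), marked(a)}
2. move(a,f)  →  {above(f), clear(a), holds(c), holds(f), inpos(c), inpos(f), marked(a)}
3. bind(f,f)  →  {above(f), clear(a), holds(c), inpos(c), inpos(f), marked(a), marked(f)}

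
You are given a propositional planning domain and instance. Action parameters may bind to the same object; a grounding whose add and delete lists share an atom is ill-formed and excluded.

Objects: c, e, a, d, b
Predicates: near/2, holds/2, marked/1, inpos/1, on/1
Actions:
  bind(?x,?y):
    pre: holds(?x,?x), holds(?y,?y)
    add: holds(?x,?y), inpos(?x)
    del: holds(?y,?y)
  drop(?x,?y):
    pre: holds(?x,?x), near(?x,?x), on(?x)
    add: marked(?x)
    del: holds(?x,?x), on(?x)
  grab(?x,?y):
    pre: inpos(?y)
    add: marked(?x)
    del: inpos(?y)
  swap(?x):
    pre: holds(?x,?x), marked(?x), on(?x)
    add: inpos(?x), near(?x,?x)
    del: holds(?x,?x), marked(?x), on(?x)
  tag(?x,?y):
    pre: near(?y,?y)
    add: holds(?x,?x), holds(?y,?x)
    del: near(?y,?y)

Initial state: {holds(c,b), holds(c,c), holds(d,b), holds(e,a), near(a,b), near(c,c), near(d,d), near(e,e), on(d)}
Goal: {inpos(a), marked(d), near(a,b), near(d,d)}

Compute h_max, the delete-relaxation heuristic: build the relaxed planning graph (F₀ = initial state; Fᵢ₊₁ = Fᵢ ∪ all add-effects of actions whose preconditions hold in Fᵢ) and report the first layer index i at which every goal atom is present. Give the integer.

F0 = init (9 atoms)
F1 = F0 ∪ {holds(a,a), holds(b,b), holds(c,a), holds(c,d), holds(c,e), holds(d,a), holds(d,c), holds(d,d), holds(d,e), holds(e,b), holds(e,c), holds(e,d), holds(e,e)}  (22 atoms)
F2 = F1 ∪ {holds(a,b), holds(a,c), holds(a,d), holds(a,e), holds(b,a), holds(b,c), holds(b,d), holds(b,e), inpos(a), inpos(b), inpos(c), inpos(d), inpos(e), marked(d)}  (36 atoms)
goal ⊆ F2  ⇒  h_max = 2

2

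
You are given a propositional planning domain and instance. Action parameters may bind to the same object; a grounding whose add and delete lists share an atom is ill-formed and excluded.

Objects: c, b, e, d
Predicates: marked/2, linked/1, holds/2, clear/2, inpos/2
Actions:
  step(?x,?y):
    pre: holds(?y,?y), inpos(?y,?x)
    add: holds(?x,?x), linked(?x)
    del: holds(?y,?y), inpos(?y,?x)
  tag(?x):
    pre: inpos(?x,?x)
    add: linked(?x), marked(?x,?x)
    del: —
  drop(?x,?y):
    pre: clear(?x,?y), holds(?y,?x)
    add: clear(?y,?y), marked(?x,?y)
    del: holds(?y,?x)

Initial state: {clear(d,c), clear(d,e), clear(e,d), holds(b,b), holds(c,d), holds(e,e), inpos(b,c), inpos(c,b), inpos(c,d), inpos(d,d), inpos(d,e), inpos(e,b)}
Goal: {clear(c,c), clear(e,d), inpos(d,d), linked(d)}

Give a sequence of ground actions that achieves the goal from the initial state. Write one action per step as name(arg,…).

1. tag(d)  →  {clear(d,c), clear(d,e), clear(e,d), holds(b,b), holds(c,d), holds(e,e), inpos(b,c), inpos(c,b), inpos(c,d), inpos(d,d), inpos(d,e), inpos(e,b), linked(d), marked(d,d)}
2. drop(d,c)  →  {clear(c,c), clear(d,c), clear(d,e), clear(e,d), holds(b,b), holds(e,e), inpos(b,c), inpos(c,b), inpos(c,d), inpos(d,d), inpos(d,e), inpos(e,b), linked(d), marked(d,c), marked(d,d)}

tag(d); drop(d,c)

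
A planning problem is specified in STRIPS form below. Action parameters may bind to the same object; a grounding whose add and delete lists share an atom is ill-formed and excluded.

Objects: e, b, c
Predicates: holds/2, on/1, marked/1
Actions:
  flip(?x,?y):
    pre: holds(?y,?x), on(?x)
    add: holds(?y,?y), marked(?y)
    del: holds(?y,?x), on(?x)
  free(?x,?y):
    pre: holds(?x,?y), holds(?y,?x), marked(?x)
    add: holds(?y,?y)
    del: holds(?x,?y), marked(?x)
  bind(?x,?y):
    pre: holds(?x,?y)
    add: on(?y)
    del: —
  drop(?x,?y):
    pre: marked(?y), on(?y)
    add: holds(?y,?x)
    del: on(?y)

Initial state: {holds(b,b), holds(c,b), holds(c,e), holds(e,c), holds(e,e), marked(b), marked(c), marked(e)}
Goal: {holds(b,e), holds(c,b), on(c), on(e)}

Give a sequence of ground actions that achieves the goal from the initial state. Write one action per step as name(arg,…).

1. bind(e,e)  →  {holds(b,b), holds(c,b), holds(c,e), holds(e,c), holds(e,e), marked(b), marked(c), marked(e), on(e)}
2. bind(e,c)  →  {holds(b,b), holds(c,b), holds(c,e), holds(e,c), holds(e,e), marked(b), marked(c), marked(e), on(c), on(e)}
3. bind(b,b)  →  {holds(b,b), holds(c,b), holds(c,e), holds(e,c), holds(e,e), marked(b), marked(c), marked(e), on(b), on(c), on(e)}
4. drop(e,b)  →  {holds(b,b), holds(b,e), holds(c,b), holds(c,e), holds(e,c), holds(e,e), marked(b), marked(c), marked(e), on(c), on(e)}

bind(e,e); bind(e,c); bind(b,b); drop(e,b)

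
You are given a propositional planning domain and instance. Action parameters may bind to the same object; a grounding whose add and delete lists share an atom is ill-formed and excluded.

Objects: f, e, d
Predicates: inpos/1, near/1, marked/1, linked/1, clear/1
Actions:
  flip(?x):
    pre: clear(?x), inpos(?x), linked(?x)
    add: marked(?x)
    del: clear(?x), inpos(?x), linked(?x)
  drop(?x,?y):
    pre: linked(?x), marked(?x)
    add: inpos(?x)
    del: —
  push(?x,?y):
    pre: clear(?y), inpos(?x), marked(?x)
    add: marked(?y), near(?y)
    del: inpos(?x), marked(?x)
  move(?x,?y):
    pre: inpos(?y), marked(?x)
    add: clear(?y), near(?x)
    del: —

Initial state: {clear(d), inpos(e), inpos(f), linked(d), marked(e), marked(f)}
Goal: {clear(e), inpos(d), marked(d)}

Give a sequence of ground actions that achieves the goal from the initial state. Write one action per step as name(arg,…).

1. push(f,d)  →  {clear(d), inpos(e), linked(d), marked(d), marked(e), near(d)}
2. drop(d,f)  →  {clear(d), inpos(d), inpos(e), linked(d), marked(d), marked(e), near(d)}
3. move(e,e)  →  {clear(d), clear(e), inpos(d), inpos(e), linked(d), marked(d), marked(e), near(d), near(e)}

push(f,d); drop(d,f); move(e,e)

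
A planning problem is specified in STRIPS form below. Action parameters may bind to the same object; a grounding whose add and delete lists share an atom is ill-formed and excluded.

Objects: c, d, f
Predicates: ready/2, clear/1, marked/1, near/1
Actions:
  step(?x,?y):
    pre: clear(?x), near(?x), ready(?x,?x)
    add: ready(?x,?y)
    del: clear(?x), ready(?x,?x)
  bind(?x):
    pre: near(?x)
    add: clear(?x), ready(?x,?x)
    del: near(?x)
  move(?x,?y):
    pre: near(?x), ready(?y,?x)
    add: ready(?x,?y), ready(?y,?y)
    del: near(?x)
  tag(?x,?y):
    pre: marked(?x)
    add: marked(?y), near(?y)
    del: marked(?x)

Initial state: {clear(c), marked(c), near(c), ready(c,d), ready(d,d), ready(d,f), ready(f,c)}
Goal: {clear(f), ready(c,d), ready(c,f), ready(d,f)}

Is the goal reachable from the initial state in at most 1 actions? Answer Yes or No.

No

1. move(c,f)  →  {clear(c), marked(c), ready(c,d), ready(c,f), ready(d,d), ready(d,f), ready(f,c), ready(f,f)}
2. tag(c,f)  →  {clear(c), marked(f), near(f), ready(c,d), ready(c,f), ready(d,d), ready(d,f), ready(f,c), ready(f,f)}
3. bind(f)  →  {clear(c), clear(f), marked(f), ready(c,d), ready(c,f), ready(d,d), ready(d,f), ready(f,c), ready(f,f)}
optimal plan length = 3; 3 > 1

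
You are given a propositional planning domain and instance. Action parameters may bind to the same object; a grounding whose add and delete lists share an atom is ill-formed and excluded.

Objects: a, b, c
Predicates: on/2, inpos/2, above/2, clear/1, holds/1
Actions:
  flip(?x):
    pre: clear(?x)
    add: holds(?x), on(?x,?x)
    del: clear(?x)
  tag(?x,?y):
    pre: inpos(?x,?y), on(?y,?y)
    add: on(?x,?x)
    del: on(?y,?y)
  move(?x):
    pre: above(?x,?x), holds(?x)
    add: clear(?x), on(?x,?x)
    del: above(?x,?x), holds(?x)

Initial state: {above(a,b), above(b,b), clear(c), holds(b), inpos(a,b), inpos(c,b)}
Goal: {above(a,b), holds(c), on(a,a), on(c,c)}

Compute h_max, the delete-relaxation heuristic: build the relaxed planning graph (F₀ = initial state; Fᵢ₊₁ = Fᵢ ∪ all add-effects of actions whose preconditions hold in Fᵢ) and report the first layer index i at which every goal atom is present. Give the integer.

F0 = init (6 atoms)
F1 = F0 ∪ {clear(b), holds(c), on(b,b), on(c,c)}  (10 atoms)
F2 = F1 ∪ {on(a,a)}  (11 atoms)
goal ⊆ F2  ⇒  h_max = 2

2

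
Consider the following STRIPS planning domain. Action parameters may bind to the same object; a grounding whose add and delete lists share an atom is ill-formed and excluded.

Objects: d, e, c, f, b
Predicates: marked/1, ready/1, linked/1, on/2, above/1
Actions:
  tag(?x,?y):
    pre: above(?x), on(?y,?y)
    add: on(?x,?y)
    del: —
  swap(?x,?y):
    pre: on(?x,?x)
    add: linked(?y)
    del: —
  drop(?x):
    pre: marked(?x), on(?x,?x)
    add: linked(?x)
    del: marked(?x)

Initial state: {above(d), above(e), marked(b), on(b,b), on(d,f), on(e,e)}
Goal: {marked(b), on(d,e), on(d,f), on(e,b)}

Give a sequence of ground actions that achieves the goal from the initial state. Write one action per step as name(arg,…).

1. tag(d,e)  →  {above(d), above(e), marked(b), on(b,b), on(d,e), on(d,f), on(e,e)}
2. tag(e,b)  →  {above(d), above(e), marked(b), on(b,b), on(d,e), on(d,f), on(e,b), on(e,e)}

tag(d,e); tag(e,b)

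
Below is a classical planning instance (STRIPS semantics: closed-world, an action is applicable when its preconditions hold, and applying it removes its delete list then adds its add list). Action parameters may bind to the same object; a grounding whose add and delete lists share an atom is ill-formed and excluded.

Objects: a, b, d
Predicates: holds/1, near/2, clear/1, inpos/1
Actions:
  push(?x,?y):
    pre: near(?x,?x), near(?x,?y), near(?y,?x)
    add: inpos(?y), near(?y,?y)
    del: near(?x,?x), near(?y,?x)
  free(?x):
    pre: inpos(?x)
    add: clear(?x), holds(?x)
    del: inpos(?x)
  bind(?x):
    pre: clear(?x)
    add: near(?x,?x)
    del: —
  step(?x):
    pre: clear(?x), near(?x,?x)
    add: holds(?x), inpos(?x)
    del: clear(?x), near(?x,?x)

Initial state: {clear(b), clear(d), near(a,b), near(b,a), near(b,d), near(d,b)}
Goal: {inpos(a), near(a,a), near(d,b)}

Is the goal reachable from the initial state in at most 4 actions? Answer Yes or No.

1. bind(b)  →  {clear(b), clear(d), near(a,b), near(b,a), near(b,b), near(b,d), near(d,b)}
2. push(b,a)  →  {clear(b), clear(d), inpos(a), near(a,a), near(b,a), near(b,d), near(d,b)}
optimal plan length = 2; 2 ≤ 4

Yes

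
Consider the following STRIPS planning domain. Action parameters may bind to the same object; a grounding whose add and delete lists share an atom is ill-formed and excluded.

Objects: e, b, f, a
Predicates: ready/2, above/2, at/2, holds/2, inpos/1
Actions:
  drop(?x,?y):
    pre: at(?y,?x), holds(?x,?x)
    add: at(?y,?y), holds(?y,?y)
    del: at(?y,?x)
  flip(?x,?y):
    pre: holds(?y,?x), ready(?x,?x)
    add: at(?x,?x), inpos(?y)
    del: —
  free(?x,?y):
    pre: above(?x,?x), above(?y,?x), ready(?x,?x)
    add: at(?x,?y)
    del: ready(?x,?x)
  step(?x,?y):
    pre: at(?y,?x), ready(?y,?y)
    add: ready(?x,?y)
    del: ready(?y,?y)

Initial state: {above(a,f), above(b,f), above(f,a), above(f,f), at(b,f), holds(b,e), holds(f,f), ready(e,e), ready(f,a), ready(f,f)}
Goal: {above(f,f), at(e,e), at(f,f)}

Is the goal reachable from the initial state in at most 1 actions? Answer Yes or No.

No

1. flip(e,b)  →  {above(a,f), above(b,f), above(f,a), above(f,f), at(b,f), at(e,e), holds(b,e), holds(f,f), inpos(b), ready(e,e), ready(f,a), ready(f,f)}
2. flip(f,f)  →  {above(a,f), above(b,f), above(f,a), above(f,f), at(b,f), at(e,e), at(f,f), holds(b,e), holds(f,f), inpos(b), inpos(f), ready(e,e), ready(f,a), ready(f,f)}
optimal plan length = 2; 2 > 1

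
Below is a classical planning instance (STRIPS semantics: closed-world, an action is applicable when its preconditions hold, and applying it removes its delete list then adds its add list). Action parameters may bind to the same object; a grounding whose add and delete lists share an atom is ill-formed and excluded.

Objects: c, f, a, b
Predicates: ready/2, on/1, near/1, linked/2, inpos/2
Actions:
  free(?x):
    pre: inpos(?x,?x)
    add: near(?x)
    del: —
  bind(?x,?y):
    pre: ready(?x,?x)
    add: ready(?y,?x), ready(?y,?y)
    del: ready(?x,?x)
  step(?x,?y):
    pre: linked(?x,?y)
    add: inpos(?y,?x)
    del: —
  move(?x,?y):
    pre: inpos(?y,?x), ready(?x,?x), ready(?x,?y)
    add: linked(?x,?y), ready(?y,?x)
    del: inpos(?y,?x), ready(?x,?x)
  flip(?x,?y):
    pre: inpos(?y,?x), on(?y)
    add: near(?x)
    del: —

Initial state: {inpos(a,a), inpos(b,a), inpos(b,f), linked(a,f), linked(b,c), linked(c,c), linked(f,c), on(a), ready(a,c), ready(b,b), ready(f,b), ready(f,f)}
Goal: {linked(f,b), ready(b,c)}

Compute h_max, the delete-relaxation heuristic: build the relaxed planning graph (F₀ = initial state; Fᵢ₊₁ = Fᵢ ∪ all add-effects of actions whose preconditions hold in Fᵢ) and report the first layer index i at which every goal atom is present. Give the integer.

2

F0 = init (12 atoms)
F1 = F0 ∪ {inpos(c,b), inpos(c,c), inpos(c,f), inpos(f,a), linked(f,b), near(a), ready(a,a), ready(a,b), ready(a,f), ready(b,f), ready(c,b), ready(c,c), ready(c,f)}  (25 atoms)
F2 = F1 ∪ {linked(a,b), near(c), ready(b,a), ready(b,c), ready(c,a), ready(f,a), ready(f,c)}  (32 atoms)
goal ⊆ F2  ⇒  h_max = 2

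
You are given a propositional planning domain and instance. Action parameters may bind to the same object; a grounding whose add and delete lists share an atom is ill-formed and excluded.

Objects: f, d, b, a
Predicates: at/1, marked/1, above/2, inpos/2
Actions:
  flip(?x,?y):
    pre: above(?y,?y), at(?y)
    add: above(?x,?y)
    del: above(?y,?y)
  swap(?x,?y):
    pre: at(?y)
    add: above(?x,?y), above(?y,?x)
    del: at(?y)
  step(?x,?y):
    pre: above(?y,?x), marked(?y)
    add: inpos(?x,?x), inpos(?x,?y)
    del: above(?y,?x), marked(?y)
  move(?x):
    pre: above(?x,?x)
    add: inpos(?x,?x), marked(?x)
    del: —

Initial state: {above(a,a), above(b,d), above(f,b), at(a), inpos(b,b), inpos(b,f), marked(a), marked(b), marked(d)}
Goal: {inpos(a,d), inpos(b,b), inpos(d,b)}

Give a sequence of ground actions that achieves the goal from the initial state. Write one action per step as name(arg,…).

flip(d,a); step(d,b); step(a,d)

1. flip(d,a)  →  {above(b,d), above(d,a), above(f,b), at(a), inpos(b,b), inpos(b,f), marked(a), marked(b), marked(d)}
2. step(d,b)  →  {above(d,a), above(f,b), at(a), inpos(b,b), inpos(b,f), inpos(d,b), inpos(d,d), marked(a), marked(d)}
3. step(a,d)  →  {above(f,b), at(a), inpos(a,a), inpos(a,d), inpos(b,b), inpos(b,f), inpos(d,b), inpos(d,d), marked(a)}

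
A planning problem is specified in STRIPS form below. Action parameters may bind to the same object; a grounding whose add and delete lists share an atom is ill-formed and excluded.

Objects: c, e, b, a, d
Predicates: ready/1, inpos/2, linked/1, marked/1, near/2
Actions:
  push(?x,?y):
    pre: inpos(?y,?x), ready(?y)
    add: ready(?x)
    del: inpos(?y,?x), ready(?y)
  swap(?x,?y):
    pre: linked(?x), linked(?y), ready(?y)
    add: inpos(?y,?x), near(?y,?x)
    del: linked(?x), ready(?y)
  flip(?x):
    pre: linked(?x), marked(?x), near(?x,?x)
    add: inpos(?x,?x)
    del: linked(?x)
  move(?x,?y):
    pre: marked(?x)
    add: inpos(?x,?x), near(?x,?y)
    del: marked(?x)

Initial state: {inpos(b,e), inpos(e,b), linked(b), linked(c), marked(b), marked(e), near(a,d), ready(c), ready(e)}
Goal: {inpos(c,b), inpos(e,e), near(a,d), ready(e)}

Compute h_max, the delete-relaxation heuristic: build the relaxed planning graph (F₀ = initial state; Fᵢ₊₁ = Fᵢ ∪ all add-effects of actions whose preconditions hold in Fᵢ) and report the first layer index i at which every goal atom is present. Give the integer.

F0 = init (9 atoms)
F1 = F0 ∪ {inpos(b,b), inpos(c,b), inpos(c,c), inpos(e,e), near(b,a), near(b,b), near(b,c), near(b,d), near(b,e), near(c,b), near(c,c), near(e,a), near(e,b), near(e,c), near(e,d), near(e,e), ready(b)}  (26 atoms)
goal ⊆ F1  ⇒  h_max = 1

1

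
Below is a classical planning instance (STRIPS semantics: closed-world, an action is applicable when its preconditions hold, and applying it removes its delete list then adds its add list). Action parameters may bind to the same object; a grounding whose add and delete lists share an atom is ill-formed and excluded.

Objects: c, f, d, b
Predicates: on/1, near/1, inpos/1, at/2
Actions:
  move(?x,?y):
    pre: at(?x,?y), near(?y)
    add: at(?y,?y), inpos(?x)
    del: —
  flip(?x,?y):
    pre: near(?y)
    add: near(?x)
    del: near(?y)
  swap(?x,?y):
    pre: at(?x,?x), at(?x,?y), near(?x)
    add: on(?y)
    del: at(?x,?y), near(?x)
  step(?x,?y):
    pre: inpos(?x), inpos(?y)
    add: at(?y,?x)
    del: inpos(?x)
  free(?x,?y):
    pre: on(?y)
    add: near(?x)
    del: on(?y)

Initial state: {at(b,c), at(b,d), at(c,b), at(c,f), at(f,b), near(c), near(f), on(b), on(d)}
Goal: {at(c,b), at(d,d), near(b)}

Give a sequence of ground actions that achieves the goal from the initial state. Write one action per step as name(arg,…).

flip(d,c); move(b,d); flip(b,f)

1. flip(d,c)  →  {at(b,c), at(b,d), at(c,b), at(c,f), at(f,b), near(d), near(f), on(b), on(d)}
2. move(b,d)  →  {at(b,c), at(b,d), at(c,b), at(c,f), at(d,d), at(f,b), inpos(b), near(d), near(f), on(b), on(d)}
3. flip(b,f)  →  {at(b,c), at(b,d), at(c,b), at(c,f), at(d,d), at(f,b), inpos(b), near(b), near(d), on(b), on(d)}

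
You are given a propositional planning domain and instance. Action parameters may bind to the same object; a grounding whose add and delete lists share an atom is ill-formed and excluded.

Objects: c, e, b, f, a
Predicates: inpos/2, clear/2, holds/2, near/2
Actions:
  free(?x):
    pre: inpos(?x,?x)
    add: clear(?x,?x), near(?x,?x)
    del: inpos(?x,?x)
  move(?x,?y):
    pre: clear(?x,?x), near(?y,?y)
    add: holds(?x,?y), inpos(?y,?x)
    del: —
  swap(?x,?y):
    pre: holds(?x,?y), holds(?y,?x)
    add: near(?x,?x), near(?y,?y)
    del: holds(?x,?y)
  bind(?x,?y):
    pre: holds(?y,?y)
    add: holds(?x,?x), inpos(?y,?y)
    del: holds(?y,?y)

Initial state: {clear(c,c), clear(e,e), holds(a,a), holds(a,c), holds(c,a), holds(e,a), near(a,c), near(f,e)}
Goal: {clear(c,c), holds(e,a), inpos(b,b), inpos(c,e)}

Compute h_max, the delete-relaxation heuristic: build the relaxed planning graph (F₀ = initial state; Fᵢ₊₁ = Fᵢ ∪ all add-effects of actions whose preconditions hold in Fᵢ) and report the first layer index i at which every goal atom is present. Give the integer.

2

F0 = init (8 atoms)
F1 = F0 ∪ {holds(b,b), holds(c,c), holds(e,e), holds(f,f), inpos(a,a), near(a,a), near(c,c)}  (15 atoms)
F2 = F1 ∪ {clear(a,a), holds(e,c), inpos(a,c), inpos(a,e), inpos(b,b), inpos(c,c), inpos(c,e), inpos(e,e), inpos(f,f), near(b,b), near(e,e), near(f,f)}  (27 atoms)
goal ⊆ F2  ⇒  h_max = 2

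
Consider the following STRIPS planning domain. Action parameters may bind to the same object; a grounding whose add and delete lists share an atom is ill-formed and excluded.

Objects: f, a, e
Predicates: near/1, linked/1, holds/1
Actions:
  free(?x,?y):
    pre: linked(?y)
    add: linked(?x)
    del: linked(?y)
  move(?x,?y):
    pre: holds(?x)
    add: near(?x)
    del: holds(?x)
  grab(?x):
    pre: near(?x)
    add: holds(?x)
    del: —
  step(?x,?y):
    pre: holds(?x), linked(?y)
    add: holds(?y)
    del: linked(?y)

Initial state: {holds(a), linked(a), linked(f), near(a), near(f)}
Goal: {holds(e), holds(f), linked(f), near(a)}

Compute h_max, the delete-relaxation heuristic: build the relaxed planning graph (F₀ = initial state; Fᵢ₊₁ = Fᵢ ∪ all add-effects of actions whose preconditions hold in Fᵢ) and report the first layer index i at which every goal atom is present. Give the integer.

F0 = init (5 atoms)
F1 = F0 ∪ {holds(f), linked(e)}  (7 atoms)
F2 = F1 ∪ {holds(e)}  (8 atoms)
goal ⊆ F2  ⇒  h_max = 2

2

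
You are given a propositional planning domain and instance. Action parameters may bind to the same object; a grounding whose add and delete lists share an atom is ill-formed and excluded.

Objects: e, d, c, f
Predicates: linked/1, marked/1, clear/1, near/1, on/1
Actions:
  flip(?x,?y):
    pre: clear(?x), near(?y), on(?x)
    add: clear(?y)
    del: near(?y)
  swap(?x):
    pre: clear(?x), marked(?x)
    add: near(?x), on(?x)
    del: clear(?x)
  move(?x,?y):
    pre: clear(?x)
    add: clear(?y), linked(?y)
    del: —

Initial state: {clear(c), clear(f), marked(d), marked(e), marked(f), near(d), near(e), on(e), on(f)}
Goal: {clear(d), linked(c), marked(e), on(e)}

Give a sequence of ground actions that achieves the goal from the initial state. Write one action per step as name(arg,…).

1. flip(f,d)  →  {clear(c), clear(d), clear(f), marked(d), marked(e), marked(f), near(e), on(e), on(f)}
2. move(d,c)  →  {clear(c), clear(d), clear(f), linked(c), marked(d), marked(e), marked(f), near(e), on(e), on(f)}

flip(f,d); move(d,c)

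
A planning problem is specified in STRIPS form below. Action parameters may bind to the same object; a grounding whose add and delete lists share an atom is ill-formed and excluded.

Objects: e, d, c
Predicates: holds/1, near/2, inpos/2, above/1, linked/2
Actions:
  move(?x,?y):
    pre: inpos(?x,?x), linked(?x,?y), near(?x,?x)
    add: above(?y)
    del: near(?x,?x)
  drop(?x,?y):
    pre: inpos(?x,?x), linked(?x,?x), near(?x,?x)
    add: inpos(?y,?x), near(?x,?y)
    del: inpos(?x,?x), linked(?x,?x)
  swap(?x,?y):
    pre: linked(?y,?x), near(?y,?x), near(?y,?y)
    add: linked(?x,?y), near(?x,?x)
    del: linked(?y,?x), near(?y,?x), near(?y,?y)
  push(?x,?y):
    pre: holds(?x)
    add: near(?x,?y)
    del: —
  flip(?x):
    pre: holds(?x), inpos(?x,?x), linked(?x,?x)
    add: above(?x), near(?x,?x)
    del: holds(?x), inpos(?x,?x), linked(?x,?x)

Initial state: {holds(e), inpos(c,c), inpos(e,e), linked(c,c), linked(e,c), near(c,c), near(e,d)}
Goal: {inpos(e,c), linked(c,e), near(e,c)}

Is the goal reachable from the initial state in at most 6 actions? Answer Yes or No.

Yes

1. drop(c,e)  →  {holds(e), inpos(e,c), inpos(e,e), linked(e,c), near(c,c), near(c,e), near(e,d)}
2. push(e,e)  →  {holds(e), inpos(e,c), inpos(e,e), linked(e,c), near(c,c), near(c,e), near(e,d), near(e,e)}
3. push(e,c)  →  {holds(e), inpos(e,c), inpos(e,e), linked(e,c), near(c,c), near(c,e), near(e,c), near(e,d), near(e,e)}
4. swap(c,e)  →  {holds(e), inpos(e,c), inpos(e,e), linked(c,e), near(c,c), near(c,e), near(e,d)}
5. push(e,c)  →  {holds(e), inpos(e,c), inpos(e,e), linked(c,e), near(c,c), near(c,e), near(e,c), near(e,d)}
optimal plan length = 5; 5 ≤ 6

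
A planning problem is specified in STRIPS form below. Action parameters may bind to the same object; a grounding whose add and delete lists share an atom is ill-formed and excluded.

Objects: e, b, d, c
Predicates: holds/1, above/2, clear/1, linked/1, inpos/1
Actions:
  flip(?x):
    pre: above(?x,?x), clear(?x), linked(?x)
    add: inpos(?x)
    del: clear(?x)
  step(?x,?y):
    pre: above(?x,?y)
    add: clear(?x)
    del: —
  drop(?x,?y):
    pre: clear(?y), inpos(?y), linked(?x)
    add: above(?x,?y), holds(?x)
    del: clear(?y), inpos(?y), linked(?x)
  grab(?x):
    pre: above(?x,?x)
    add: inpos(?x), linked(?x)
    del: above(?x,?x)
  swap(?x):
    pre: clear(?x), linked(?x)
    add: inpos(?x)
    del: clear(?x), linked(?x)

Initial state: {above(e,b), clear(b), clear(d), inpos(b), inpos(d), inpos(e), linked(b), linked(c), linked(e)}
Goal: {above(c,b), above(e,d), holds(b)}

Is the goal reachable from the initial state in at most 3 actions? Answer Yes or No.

No

1. step(e,b)  →  {above(e,b), clear(b), clear(d), clear(e), inpos(b), inpos(d), inpos(e), linked(b), linked(c), linked(e)}
2. drop(e,d)  →  {above(e,b), above(e,d), clear(b), clear(e), holds(e), inpos(b), inpos(e), linked(b), linked(c)}
3. drop(b,e)  →  {above(b,e), above(e,b), above(e,d), clear(b), holds(b), holds(e), inpos(b), linked(c)}
4. drop(c,b)  →  {above(b,e), above(c,b), above(e,b), above(e,d), holds(b), holds(c), holds(e)}
optimal plan length = 4; 4 > 3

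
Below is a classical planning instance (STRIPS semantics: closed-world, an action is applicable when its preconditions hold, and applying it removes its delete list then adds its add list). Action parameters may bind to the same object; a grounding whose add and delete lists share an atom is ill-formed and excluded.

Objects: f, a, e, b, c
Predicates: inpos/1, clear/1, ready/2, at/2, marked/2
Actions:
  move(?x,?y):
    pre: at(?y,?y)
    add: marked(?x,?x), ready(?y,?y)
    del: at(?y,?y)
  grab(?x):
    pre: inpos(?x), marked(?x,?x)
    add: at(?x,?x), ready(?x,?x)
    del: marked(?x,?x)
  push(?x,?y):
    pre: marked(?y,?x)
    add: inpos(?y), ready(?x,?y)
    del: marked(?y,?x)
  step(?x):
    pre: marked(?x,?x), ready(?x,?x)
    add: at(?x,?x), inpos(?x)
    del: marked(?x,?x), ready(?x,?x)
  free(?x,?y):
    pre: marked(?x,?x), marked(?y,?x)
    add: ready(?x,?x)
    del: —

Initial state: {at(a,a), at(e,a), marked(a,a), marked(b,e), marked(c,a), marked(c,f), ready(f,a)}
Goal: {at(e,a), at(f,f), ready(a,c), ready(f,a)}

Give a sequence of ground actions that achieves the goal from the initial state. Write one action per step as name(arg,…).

1. move(f,a)  →  {at(e,a), marked(a,a), marked(b,e), marked(c,a), marked(c,f), marked(f,f), ready(a,a), ready(f,a)}
2. push(a,c)  →  {at(e,a), inpos(c), marked(a,a), marked(b,e), marked(c,f), marked(f,f), ready(a,a), ready(a,c), ready(f,a)}
3. free(f,f)  →  {at(e,a), inpos(c), marked(a,a), marked(b,e), marked(c,f), marked(f,f), ready(a,a), ready(a,c), ready(f,a), ready(f,f)}
4. step(f)  →  {at(e,a), at(f,f), inpos(c), inpos(f), marked(a,a), marked(b,e), marked(c,f), ready(a,a), ready(a,c), ready(f,a)}

move(f,a); push(a,c); free(f,f); step(f)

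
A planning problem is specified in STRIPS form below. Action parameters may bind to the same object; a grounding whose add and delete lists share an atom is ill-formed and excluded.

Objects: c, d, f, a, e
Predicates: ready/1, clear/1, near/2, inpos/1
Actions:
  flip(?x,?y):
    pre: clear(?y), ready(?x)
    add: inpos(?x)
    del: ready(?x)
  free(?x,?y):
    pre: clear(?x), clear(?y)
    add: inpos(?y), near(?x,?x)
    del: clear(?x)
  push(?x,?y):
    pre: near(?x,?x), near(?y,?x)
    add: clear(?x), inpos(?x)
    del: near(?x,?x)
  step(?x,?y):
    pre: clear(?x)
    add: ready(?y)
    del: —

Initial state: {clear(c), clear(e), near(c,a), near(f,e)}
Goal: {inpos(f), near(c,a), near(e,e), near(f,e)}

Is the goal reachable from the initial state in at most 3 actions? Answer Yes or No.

Yes

1. free(e,c)  →  {clear(c), inpos(c), near(c,a), near(e,e), near(f,e)}
2. step(c,f)  →  {clear(c), inpos(c), near(c,a), near(e,e), near(f,e), ready(f)}
3. flip(f,c)  →  {clear(c), inpos(c), inpos(f), near(c,a), near(e,e), near(f,e)}
optimal plan length = 3; 3 ≤ 3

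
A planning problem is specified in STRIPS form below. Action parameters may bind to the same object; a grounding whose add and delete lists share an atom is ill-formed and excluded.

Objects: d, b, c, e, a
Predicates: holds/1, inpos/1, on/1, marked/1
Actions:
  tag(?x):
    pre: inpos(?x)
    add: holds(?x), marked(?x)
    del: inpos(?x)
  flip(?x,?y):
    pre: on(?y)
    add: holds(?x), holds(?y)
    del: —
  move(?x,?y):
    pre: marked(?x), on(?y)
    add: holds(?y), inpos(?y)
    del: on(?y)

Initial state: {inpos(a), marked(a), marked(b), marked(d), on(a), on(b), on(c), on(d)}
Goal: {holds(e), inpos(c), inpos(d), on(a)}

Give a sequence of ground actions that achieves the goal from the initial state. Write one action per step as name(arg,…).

1. flip(e,d)  →  {holds(d), holds(e), inpos(a), marked(a), marked(b), marked(d), on(a), on(b), on(c), on(d)}
2. move(d,d)  →  {holds(d), holds(e), inpos(a), inpos(d), marked(a), marked(b), marked(d), on(a), on(b), on(c)}
3. move(d,c)  →  {holds(c), holds(d), holds(e), inpos(a), inpos(c), inpos(d), marked(a), marked(b), marked(d), on(a), on(b)}

flip(e,d); move(d,d); move(d,c)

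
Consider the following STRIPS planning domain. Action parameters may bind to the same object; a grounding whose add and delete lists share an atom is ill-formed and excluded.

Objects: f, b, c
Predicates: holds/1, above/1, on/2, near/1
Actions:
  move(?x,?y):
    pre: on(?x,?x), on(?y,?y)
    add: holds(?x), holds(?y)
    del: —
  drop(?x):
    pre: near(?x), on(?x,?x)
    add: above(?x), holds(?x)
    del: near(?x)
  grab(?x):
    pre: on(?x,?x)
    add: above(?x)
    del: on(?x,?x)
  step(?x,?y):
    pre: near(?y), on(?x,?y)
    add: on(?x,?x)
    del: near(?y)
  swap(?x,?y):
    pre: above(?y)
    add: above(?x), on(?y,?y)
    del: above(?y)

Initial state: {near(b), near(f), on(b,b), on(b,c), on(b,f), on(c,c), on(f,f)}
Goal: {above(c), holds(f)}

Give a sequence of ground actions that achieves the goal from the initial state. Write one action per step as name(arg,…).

move(f,f); grab(c)

1. move(f,f)  →  {holds(f), near(b), near(f), on(b,b), on(b,c), on(b,f), on(c,c), on(f,f)}
2. grab(c)  →  {above(c), holds(f), near(b), near(f), on(b,b), on(b,c), on(b,f), on(f,f)}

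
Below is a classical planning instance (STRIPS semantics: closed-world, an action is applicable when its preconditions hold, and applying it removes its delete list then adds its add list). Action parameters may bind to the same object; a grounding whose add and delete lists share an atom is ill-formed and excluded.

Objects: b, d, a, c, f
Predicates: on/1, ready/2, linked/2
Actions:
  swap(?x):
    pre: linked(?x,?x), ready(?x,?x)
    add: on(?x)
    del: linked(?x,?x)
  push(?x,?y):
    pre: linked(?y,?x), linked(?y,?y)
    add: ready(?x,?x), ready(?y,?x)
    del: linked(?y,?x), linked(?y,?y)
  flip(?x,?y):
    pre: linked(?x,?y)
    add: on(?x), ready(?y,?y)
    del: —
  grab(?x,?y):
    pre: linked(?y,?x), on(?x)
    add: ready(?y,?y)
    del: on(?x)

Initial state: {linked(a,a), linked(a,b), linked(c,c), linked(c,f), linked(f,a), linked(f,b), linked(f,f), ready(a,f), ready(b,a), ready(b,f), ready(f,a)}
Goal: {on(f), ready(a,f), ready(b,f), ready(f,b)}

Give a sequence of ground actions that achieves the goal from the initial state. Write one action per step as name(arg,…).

push(b,f); flip(f,a)

1. push(b,f)  →  {linked(a,a), linked(a,b), linked(c,c), linked(c,f), linked(f,a), ready(a,f), ready(b,a), ready(b,b), ready(b,f), ready(f,a), ready(f,b)}
2. flip(f,a)  →  {linked(a,a), linked(a,b), linked(c,c), linked(c,f), linked(f,a), on(f), ready(a,a), ready(a,f), ready(b,a), ready(b,b), ready(b,f), ready(f,a), ready(f,b)}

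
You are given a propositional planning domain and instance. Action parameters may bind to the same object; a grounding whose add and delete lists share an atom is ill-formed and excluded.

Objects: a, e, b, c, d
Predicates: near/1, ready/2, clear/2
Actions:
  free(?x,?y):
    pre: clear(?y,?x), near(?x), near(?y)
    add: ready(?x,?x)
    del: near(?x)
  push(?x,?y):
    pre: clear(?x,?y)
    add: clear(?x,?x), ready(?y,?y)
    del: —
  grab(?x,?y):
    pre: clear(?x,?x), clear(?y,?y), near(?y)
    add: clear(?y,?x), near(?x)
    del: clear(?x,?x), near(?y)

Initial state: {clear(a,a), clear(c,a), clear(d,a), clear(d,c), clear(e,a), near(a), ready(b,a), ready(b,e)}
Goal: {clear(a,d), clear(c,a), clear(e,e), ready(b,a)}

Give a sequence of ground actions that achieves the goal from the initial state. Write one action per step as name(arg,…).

push(e,a); push(d,a); grab(d,a)

1. push(e,a)  →  {clear(a,a), clear(c,a), clear(d,a), clear(d,c), clear(e,a), clear(e,e), near(a), ready(a,a), ready(b,a), ready(b,e)}
2. push(d,a)  →  {clear(a,a), clear(c,a), clear(d,a), clear(d,c), clear(d,d), clear(e,a), clear(e,e), near(a), ready(a,a), ready(b,a), ready(b,e)}
3. grab(d,a)  →  {clear(a,a), clear(a,d), clear(c,a), clear(d,a), clear(d,c), clear(e,a), clear(e,e), near(d), ready(a,a), ready(b,a), ready(b,e)}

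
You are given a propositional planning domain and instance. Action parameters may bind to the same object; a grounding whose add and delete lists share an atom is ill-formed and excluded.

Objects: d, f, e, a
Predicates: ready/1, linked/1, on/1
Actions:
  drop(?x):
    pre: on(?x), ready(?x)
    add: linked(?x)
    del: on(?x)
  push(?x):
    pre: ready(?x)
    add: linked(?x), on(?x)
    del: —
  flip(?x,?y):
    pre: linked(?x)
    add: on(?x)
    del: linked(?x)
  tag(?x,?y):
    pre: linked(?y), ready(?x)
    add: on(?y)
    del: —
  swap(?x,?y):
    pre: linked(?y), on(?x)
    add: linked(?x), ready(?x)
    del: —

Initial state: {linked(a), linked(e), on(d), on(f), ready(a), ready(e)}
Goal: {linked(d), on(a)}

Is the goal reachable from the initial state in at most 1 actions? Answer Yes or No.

No

1. push(a)  →  {linked(a), linked(e), on(a), on(d), on(f), ready(a), ready(e)}
2. swap(d,e)  →  {linked(a), linked(d), linked(e), on(a), on(d), on(f), ready(a), ready(d), ready(e)}
optimal plan length = 2; 2 > 1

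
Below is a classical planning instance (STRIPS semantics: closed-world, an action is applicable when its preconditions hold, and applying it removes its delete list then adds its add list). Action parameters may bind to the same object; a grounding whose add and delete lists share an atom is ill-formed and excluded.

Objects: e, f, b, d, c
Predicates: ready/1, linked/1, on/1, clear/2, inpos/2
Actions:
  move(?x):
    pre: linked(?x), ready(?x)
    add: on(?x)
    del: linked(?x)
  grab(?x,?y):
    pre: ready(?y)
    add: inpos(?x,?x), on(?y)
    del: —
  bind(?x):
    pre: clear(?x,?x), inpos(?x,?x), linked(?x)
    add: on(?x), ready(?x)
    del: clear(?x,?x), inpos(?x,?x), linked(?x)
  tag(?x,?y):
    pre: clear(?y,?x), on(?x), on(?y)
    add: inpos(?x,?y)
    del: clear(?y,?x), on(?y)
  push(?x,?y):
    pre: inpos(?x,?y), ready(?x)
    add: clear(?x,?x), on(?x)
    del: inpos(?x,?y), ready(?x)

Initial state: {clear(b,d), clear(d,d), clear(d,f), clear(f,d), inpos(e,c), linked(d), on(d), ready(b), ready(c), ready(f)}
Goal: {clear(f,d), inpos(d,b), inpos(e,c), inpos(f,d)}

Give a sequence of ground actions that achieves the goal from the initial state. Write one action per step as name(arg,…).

1. grab(e,f)  →  {clear(b,d), clear(d,d), clear(d,f), clear(f,d), inpos(e,c), inpos(e,e), linked(d), on(d), on(f), ready(b), ready(c), ready(f)}
2. grab(e,b)  →  {clear(b,d), clear(d,d), clear(d,f), clear(f,d), inpos(e,c), inpos(e,e), linked(d), on(b), on(d), on(f), ready(b), ready(c), ready(f)}
3. tag(d,b)  →  {clear(d,d), clear(d,f), clear(f,d), inpos(d,b), inpos(e,c), inpos(e,e), linked(d), on(d), on(f), ready(b), ready(c), ready(f)}
4. tag(f,d)  →  {clear(d,d), clear(f,d), inpos(d,b), inpos(e,c), inpos(e,e), inpos(f,d), linked(d), on(f), ready(b), ready(c), ready(f)}

grab(e,f); grab(e,b); tag(d,b); tag(f,d)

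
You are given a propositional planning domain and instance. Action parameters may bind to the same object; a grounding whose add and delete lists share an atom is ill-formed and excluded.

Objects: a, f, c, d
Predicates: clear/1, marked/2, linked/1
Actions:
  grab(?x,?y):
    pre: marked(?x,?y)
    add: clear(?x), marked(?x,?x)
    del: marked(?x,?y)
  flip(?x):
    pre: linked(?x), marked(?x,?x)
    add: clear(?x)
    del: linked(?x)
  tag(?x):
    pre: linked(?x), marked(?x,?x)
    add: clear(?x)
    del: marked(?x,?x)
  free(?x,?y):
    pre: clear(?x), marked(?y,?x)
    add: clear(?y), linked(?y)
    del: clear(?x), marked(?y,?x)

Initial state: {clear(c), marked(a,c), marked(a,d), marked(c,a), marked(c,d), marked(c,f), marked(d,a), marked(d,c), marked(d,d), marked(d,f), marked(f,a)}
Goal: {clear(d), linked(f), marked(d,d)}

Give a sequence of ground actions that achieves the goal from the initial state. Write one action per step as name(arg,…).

1. grab(a,c)  →  {clear(a), clear(c), marked(a,a), marked(a,d), marked(c,a), marked(c,d), marked(c,f), marked(d,a), marked(d,c), marked(d,d), marked(d,f), marked(f,a)}
2. grab(d,a)  →  {clear(a), clear(c), clear(d), marked(a,a), marked(a,d), marked(c,a), marked(c,d), marked(c,f), marked(d,c), marked(d,d), marked(d,f), marked(f,a)}
3. free(a,f)  →  {clear(c), clear(d), clear(f), linked(f), marked(a,a), marked(a,d), marked(c,a), marked(c,d), marked(c,f), marked(d,c), marked(d,d), marked(d,f)}

grab(a,c); grab(d,a); free(a,f)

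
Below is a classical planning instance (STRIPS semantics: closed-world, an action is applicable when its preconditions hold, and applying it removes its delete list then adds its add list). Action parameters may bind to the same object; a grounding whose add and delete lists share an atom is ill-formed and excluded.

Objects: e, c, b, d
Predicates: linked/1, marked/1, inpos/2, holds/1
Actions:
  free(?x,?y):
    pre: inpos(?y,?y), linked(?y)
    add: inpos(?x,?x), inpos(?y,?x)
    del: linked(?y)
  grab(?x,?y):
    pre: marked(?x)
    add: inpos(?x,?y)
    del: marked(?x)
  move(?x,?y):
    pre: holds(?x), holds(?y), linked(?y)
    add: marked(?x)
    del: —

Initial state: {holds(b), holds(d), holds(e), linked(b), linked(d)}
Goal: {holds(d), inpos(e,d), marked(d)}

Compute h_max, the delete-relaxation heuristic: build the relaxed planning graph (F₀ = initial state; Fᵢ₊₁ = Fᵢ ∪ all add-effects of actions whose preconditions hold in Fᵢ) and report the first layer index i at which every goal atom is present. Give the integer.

F0 = init (5 atoms)
F1 = F0 ∪ {marked(b), marked(d), marked(e)}  (8 atoms)
F2 = F1 ∪ {inpos(b,b), inpos(b,c), inpos(b,d), inpos(b,e), inpos(d,b), inpos(d,c), inpos(d,d), inpos(d,e), inpos(e,b), inpos(e,c), inpos(e,d), inpos(e,e)}  (20 atoms)
goal ⊆ F2  ⇒  h_max = 2

2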